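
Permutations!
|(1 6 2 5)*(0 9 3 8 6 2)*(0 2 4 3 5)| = |(0 9 5 1 4 3 8 6 2)| = 9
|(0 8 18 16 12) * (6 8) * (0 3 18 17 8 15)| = |(0 6 15)(3 18 16 12)(8 17)| = 12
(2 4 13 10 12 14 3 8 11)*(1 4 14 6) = [0, 4, 14, 8, 13, 5, 1, 7, 11, 9, 12, 2, 6, 10, 3] = (1 4 13 10 12 6)(2 14 3 8 11)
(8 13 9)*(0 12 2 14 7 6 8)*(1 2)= (0 12 1 2 14 7 6 8 13 9)= [12, 2, 14, 3, 4, 5, 8, 6, 13, 0, 10, 11, 1, 9, 7]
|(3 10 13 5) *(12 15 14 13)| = |(3 10 12 15 14 13 5)| = 7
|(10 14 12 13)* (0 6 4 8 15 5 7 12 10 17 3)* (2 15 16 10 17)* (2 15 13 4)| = |(0 6 2 13 15 5 7 12 4 8 16 10 14 17 3)| = 15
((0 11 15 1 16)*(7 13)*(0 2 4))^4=[16, 0, 15, 3, 1, 5, 6, 7, 8, 9, 10, 2, 12, 13, 14, 4, 11]=(0 16 11 2 15 4 1)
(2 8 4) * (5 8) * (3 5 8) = (2 8 4)(3 5) = [0, 1, 8, 5, 2, 3, 6, 7, 4]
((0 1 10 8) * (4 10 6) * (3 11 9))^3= [4, 10, 2, 3, 0, 5, 8, 7, 6, 9, 1, 11]= (11)(0 4)(1 10)(6 8)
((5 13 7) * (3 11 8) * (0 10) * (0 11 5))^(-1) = [7, 1, 2, 8, 4, 3, 6, 13, 11, 9, 0, 10, 12, 5] = (0 7 13 5 3 8 11 10)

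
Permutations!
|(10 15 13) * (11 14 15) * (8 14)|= 6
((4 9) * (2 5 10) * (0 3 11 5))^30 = (11) = [0, 1, 2, 3, 4, 5, 6, 7, 8, 9, 10, 11]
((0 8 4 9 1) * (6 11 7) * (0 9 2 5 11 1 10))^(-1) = [10, 6, 4, 3, 8, 2, 7, 11, 0, 1, 9, 5] = (0 10 9 1 6 7 11 5 2 4 8)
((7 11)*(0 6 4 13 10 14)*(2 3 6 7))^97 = (0 13 3 7 10 6 11 14 4 2) = [13, 1, 0, 7, 2, 5, 11, 10, 8, 9, 6, 14, 12, 3, 4]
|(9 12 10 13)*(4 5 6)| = |(4 5 6)(9 12 10 13)| = 12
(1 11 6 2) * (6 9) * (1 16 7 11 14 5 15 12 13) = (1 14 5 15 12 13)(2 16 7 11 9 6) = [0, 14, 16, 3, 4, 15, 2, 11, 8, 6, 10, 9, 13, 1, 5, 12, 7]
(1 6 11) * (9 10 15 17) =[0, 6, 2, 3, 4, 5, 11, 7, 8, 10, 15, 1, 12, 13, 14, 17, 16, 9] =(1 6 11)(9 10 15 17)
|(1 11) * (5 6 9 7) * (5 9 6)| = 2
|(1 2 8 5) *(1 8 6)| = |(1 2 6)(5 8)| = 6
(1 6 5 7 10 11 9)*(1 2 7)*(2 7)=(1 6 5)(7 10 11 9)=[0, 6, 2, 3, 4, 1, 5, 10, 8, 7, 11, 9]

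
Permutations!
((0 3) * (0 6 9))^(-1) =(0 9 6 3) =[9, 1, 2, 0, 4, 5, 3, 7, 8, 6]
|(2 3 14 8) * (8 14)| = 3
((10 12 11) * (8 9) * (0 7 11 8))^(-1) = [9, 1, 2, 3, 4, 5, 6, 0, 12, 8, 11, 7, 10] = (0 9 8 12 10 11 7)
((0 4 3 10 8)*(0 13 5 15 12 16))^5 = (0 13)(3 15)(4 5)(8 16)(10 12) = [13, 1, 2, 15, 5, 4, 6, 7, 16, 9, 12, 11, 10, 0, 14, 3, 8]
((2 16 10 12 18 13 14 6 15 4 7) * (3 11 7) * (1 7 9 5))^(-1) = (1 5 9 11 3 4 15 6 14 13 18 12 10 16 2 7) = [0, 5, 7, 4, 15, 9, 14, 1, 8, 11, 16, 3, 10, 18, 13, 6, 2, 17, 12]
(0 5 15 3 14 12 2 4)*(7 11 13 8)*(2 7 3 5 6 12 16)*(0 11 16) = [6, 1, 4, 14, 11, 15, 12, 16, 3, 9, 10, 13, 7, 8, 0, 5, 2] = (0 6 12 7 16 2 4 11 13 8 3 14)(5 15)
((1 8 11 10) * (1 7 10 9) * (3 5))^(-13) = [0, 9, 2, 5, 4, 3, 6, 10, 1, 11, 7, 8] = (1 9 11 8)(3 5)(7 10)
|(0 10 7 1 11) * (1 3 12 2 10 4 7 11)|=8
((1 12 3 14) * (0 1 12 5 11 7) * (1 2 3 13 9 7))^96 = (14) = [0, 1, 2, 3, 4, 5, 6, 7, 8, 9, 10, 11, 12, 13, 14]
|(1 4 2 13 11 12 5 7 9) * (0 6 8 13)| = |(0 6 8 13 11 12 5 7 9 1 4 2)| = 12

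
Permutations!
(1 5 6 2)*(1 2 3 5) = (3 5 6) = [0, 1, 2, 5, 4, 6, 3]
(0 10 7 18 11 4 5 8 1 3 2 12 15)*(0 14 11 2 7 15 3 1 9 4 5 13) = (0 10 15 14 11 5 8 9 4 13)(2 12 3 7 18) = [10, 1, 12, 7, 13, 8, 6, 18, 9, 4, 15, 5, 3, 0, 11, 14, 16, 17, 2]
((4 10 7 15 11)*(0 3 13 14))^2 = (0 13)(3 14)(4 7 11 10 15) = [13, 1, 2, 14, 7, 5, 6, 11, 8, 9, 15, 10, 12, 0, 3, 4]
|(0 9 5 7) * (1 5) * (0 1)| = 6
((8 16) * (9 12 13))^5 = (8 16)(9 13 12) = [0, 1, 2, 3, 4, 5, 6, 7, 16, 13, 10, 11, 9, 12, 14, 15, 8]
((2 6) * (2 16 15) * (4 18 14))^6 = [0, 1, 16, 3, 4, 5, 15, 7, 8, 9, 10, 11, 12, 13, 14, 6, 2, 17, 18] = (18)(2 16)(6 15)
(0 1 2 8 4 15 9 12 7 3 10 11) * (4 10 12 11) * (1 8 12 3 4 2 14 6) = [8, 14, 12, 3, 15, 5, 1, 4, 10, 11, 2, 0, 7, 13, 6, 9] = (0 8 10 2 12 7 4 15 9 11)(1 14 6)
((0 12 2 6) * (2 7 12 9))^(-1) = (0 6 2 9)(7 12) = [6, 1, 9, 3, 4, 5, 2, 12, 8, 0, 10, 11, 7]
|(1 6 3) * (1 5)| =4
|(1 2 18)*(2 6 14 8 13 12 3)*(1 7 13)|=12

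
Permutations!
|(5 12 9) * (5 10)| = 4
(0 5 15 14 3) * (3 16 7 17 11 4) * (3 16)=[5, 1, 2, 0, 16, 15, 6, 17, 8, 9, 10, 4, 12, 13, 3, 14, 7, 11]=(0 5 15 14 3)(4 16 7 17 11)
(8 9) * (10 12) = (8 9)(10 12) = [0, 1, 2, 3, 4, 5, 6, 7, 9, 8, 12, 11, 10]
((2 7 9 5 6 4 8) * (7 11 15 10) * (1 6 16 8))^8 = (1 4 6)(2 8 16 5 9 7 10 15 11) = [0, 4, 8, 3, 6, 9, 1, 10, 16, 7, 15, 2, 12, 13, 14, 11, 5]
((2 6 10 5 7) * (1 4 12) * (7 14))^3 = [0, 1, 5, 3, 4, 2, 14, 10, 8, 9, 7, 11, 12, 13, 6] = (2 5)(6 14)(7 10)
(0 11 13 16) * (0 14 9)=(0 11 13 16 14 9)=[11, 1, 2, 3, 4, 5, 6, 7, 8, 0, 10, 13, 12, 16, 9, 15, 14]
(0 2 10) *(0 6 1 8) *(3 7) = [2, 8, 10, 7, 4, 5, 1, 3, 0, 9, 6] = (0 2 10 6 1 8)(3 7)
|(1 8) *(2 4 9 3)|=|(1 8)(2 4 9 3)|=4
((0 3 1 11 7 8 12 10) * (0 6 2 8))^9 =(0 7 11 1 3)(2 6 10 12 8) =[7, 3, 6, 0, 4, 5, 10, 11, 2, 9, 12, 1, 8]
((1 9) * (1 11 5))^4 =(11) =[0, 1, 2, 3, 4, 5, 6, 7, 8, 9, 10, 11]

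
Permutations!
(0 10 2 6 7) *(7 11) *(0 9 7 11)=(11)(0 10 2 6)(7 9)=[10, 1, 6, 3, 4, 5, 0, 9, 8, 7, 2, 11]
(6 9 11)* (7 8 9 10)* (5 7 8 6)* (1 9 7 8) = (1 9 11 5 8 7 6 10) = [0, 9, 2, 3, 4, 8, 10, 6, 7, 11, 1, 5]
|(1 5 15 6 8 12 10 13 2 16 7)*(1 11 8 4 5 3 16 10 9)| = 24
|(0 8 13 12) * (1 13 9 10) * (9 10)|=6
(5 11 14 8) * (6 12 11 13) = [0, 1, 2, 3, 4, 13, 12, 7, 5, 9, 10, 14, 11, 6, 8] = (5 13 6 12 11 14 8)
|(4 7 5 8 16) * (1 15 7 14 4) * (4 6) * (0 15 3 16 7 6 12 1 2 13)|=|(0 15 6 4 14 12 1 3 16 2 13)(5 8 7)|=33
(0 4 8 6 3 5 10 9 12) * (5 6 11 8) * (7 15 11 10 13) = [4, 1, 2, 6, 5, 13, 3, 15, 10, 12, 9, 8, 0, 7, 14, 11] = (0 4 5 13 7 15 11 8 10 9 12)(3 6)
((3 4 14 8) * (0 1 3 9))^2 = (0 3 14 9 1 4 8) = [3, 4, 2, 14, 8, 5, 6, 7, 0, 1, 10, 11, 12, 13, 9]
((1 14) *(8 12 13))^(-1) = (1 14)(8 13 12) = [0, 14, 2, 3, 4, 5, 6, 7, 13, 9, 10, 11, 8, 12, 1]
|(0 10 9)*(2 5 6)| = |(0 10 9)(2 5 6)| = 3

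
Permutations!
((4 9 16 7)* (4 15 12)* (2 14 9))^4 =(2 7)(4 16)(9 12)(14 15) =[0, 1, 7, 3, 16, 5, 6, 2, 8, 12, 10, 11, 9, 13, 15, 14, 4]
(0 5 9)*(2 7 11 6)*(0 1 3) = (0 5 9 1 3)(2 7 11 6) = [5, 3, 7, 0, 4, 9, 2, 11, 8, 1, 10, 6]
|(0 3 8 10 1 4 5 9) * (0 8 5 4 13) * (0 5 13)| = 8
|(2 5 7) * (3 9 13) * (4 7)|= 12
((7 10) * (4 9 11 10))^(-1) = (4 7 10 11 9) = [0, 1, 2, 3, 7, 5, 6, 10, 8, 4, 11, 9]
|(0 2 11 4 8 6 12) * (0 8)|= |(0 2 11 4)(6 12 8)|= 12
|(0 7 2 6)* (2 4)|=|(0 7 4 2 6)|=5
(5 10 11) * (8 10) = (5 8 10 11) = [0, 1, 2, 3, 4, 8, 6, 7, 10, 9, 11, 5]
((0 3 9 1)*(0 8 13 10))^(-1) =(0 10 13 8 1 9 3) =[10, 9, 2, 0, 4, 5, 6, 7, 1, 3, 13, 11, 12, 8]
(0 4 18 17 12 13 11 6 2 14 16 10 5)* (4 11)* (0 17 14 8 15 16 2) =(0 11 6)(2 8 15 16 10 5 17 12 13 4 18 14) =[11, 1, 8, 3, 18, 17, 0, 7, 15, 9, 5, 6, 13, 4, 2, 16, 10, 12, 14]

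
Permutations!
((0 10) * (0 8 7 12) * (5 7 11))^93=(0 8 5 12 10 11 7)=[8, 1, 2, 3, 4, 12, 6, 0, 5, 9, 11, 7, 10]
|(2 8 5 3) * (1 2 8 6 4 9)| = 15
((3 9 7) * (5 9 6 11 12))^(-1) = [0, 1, 2, 7, 4, 12, 3, 9, 8, 5, 10, 6, 11] = (3 7 9 5 12 11 6)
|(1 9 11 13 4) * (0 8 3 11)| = 8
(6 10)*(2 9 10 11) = [0, 1, 9, 3, 4, 5, 11, 7, 8, 10, 6, 2] = (2 9 10 6 11)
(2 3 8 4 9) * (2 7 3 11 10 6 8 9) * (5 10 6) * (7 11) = [0, 1, 7, 9, 2, 10, 8, 3, 4, 11, 5, 6] = (2 7 3 9 11 6 8 4)(5 10)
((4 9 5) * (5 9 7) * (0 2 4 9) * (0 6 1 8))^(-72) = (9) = [0, 1, 2, 3, 4, 5, 6, 7, 8, 9]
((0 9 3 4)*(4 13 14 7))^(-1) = [4, 1, 2, 9, 7, 5, 6, 14, 8, 0, 10, 11, 12, 3, 13] = (0 4 7 14 13 3 9)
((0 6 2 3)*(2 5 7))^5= [3, 1, 7, 2, 4, 6, 0, 5]= (0 3 2 7 5 6)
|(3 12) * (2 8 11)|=|(2 8 11)(3 12)|=6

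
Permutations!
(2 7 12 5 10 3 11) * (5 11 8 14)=[0, 1, 7, 8, 4, 10, 6, 12, 14, 9, 3, 2, 11, 13, 5]=(2 7 12 11)(3 8 14 5 10)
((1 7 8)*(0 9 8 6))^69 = (0 1)(6 8)(7 9) = [1, 0, 2, 3, 4, 5, 8, 9, 6, 7]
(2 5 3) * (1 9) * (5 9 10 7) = (1 10 7 5 3 2 9) = [0, 10, 9, 2, 4, 3, 6, 5, 8, 1, 7]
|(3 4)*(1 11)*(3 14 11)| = |(1 3 4 14 11)| = 5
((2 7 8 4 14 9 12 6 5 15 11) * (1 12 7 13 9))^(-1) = (1 14 4 8 7 9 13 2 11 15 5 6 12) = [0, 14, 11, 3, 8, 6, 12, 9, 7, 13, 10, 15, 1, 2, 4, 5]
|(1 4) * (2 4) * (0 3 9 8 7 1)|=8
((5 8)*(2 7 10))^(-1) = [0, 1, 10, 3, 4, 8, 6, 2, 5, 9, 7] = (2 10 7)(5 8)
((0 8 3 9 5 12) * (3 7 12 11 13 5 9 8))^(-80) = [0, 1, 2, 3, 4, 11, 6, 7, 8, 9, 10, 13, 12, 5] = (5 11 13)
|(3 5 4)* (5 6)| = 4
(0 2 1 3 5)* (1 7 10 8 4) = (0 2 7 10 8 4 1 3 5) = [2, 3, 7, 5, 1, 0, 6, 10, 4, 9, 8]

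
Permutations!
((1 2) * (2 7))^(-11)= (1 7 2)= [0, 7, 1, 3, 4, 5, 6, 2]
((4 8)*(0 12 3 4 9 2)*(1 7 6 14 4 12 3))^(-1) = (0 2 9 8 4 14 6 7 1 12 3) = [2, 12, 9, 0, 14, 5, 7, 1, 4, 8, 10, 11, 3, 13, 6]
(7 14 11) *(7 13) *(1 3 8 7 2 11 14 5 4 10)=(14)(1 3 8 7 5 4 10)(2 11 13)=[0, 3, 11, 8, 10, 4, 6, 5, 7, 9, 1, 13, 12, 2, 14]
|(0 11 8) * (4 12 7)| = |(0 11 8)(4 12 7)| = 3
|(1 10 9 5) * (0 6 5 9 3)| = 6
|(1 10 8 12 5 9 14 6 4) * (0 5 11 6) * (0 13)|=|(0 5 9 14 13)(1 10 8 12 11 6 4)|=35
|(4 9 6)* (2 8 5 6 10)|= |(2 8 5 6 4 9 10)|= 7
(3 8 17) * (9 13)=(3 8 17)(9 13)=[0, 1, 2, 8, 4, 5, 6, 7, 17, 13, 10, 11, 12, 9, 14, 15, 16, 3]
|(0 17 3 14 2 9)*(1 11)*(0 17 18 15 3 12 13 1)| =12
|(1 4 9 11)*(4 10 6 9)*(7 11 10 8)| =|(1 8 7 11)(6 9 10)| =12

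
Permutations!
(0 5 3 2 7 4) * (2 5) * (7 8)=(0 2 8 7 4)(3 5)=[2, 1, 8, 5, 0, 3, 6, 4, 7]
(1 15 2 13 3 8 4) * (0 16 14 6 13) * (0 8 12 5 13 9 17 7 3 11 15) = (0 16 14 6 9 17 7 3 12 5 13 11 15 2 8 4 1) = [16, 0, 8, 12, 1, 13, 9, 3, 4, 17, 10, 15, 5, 11, 6, 2, 14, 7]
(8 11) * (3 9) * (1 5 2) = (1 5 2)(3 9)(8 11) = [0, 5, 1, 9, 4, 2, 6, 7, 11, 3, 10, 8]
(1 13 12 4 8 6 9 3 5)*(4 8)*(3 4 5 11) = (1 13 12 8 6 9 4 5)(3 11) = [0, 13, 2, 11, 5, 1, 9, 7, 6, 4, 10, 3, 8, 12]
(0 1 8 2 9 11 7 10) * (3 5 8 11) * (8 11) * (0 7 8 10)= (0 1 10 7)(2 9 3 5 11 8)= [1, 10, 9, 5, 4, 11, 6, 0, 2, 3, 7, 8]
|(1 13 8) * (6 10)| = |(1 13 8)(6 10)| = 6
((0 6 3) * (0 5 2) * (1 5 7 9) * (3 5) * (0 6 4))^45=(0 4)(1 3 7 9)=[4, 3, 2, 7, 0, 5, 6, 9, 8, 1]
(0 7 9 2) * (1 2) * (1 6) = (0 7 9 6 1 2) = [7, 2, 0, 3, 4, 5, 1, 9, 8, 6]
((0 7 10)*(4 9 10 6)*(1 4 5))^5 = (0 4 6 10 1 7 9 5) = [4, 7, 2, 3, 6, 0, 10, 9, 8, 5, 1]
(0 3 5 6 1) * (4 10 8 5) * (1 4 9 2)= (0 3 9 2 1)(4 10 8 5 6)= [3, 0, 1, 9, 10, 6, 4, 7, 5, 2, 8]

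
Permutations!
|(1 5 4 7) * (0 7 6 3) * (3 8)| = 8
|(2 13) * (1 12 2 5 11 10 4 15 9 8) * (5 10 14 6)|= 36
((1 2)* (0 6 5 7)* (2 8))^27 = (8)(0 7 5 6) = [7, 1, 2, 3, 4, 6, 0, 5, 8]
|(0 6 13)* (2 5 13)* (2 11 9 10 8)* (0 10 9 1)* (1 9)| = 5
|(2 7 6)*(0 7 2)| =|(0 7 6)| =3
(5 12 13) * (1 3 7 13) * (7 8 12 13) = (1 3 8 12)(5 13) = [0, 3, 2, 8, 4, 13, 6, 7, 12, 9, 10, 11, 1, 5]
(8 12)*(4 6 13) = (4 6 13)(8 12) = [0, 1, 2, 3, 6, 5, 13, 7, 12, 9, 10, 11, 8, 4]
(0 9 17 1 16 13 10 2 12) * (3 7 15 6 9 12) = (0 12)(1 16 13 10 2 3 7 15 6 9 17) = [12, 16, 3, 7, 4, 5, 9, 15, 8, 17, 2, 11, 0, 10, 14, 6, 13, 1]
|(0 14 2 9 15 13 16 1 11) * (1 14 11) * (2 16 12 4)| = 6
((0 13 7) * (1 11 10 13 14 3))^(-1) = [7, 3, 2, 14, 4, 5, 6, 13, 8, 9, 11, 1, 12, 10, 0] = (0 7 13 10 11 1 3 14)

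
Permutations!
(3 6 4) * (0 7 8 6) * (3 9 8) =(0 7 3)(4 9 8 6) =[7, 1, 2, 0, 9, 5, 4, 3, 6, 8]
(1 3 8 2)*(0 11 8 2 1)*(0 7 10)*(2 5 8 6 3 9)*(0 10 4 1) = (0 11 6 3 5 8)(1 9 2 7 4) = [11, 9, 7, 5, 1, 8, 3, 4, 0, 2, 10, 6]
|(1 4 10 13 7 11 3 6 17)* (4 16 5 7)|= 24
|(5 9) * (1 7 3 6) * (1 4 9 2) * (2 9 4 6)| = 4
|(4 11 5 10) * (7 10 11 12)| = |(4 12 7 10)(5 11)| = 4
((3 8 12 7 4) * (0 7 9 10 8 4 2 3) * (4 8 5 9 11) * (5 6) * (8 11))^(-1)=(0 4 11 3 2 7)(5 6 10 9)(8 12)=[4, 1, 7, 2, 11, 6, 10, 0, 12, 5, 9, 3, 8]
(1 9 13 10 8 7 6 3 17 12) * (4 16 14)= (1 9 13 10 8 7 6 3 17 12)(4 16 14)= [0, 9, 2, 17, 16, 5, 3, 6, 7, 13, 8, 11, 1, 10, 4, 15, 14, 12]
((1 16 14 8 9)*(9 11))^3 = (1 8)(9 14)(11 16) = [0, 8, 2, 3, 4, 5, 6, 7, 1, 14, 10, 16, 12, 13, 9, 15, 11]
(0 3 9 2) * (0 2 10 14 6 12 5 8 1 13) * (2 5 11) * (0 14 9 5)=(0 3 5 8 1 13 14 6 12 11 2)(9 10)=[3, 13, 0, 5, 4, 8, 12, 7, 1, 10, 9, 2, 11, 14, 6]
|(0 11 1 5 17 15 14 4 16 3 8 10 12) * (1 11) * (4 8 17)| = 12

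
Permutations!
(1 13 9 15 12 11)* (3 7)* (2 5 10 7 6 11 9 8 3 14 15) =(1 13 8 3 6 11)(2 5 10 7 14 15 12 9) =[0, 13, 5, 6, 4, 10, 11, 14, 3, 2, 7, 1, 9, 8, 15, 12]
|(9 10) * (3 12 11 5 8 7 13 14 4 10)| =|(3 12 11 5 8 7 13 14 4 10 9)| =11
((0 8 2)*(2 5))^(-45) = (0 2 5 8) = [2, 1, 5, 3, 4, 8, 6, 7, 0]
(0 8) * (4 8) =[4, 1, 2, 3, 8, 5, 6, 7, 0] =(0 4 8)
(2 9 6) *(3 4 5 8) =(2 9 6)(3 4 5 8) =[0, 1, 9, 4, 5, 8, 2, 7, 3, 6]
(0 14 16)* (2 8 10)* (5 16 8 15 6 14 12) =(0 12 5 16)(2 15 6 14 8 10) =[12, 1, 15, 3, 4, 16, 14, 7, 10, 9, 2, 11, 5, 13, 8, 6, 0]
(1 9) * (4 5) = [0, 9, 2, 3, 5, 4, 6, 7, 8, 1] = (1 9)(4 5)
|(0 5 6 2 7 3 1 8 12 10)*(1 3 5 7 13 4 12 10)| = 11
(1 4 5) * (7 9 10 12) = (1 4 5)(7 9 10 12) = [0, 4, 2, 3, 5, 1, 6, 9, 8, 10, 12, 11, 7]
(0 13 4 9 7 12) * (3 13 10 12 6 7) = (0 10 12)(3 13 4 9)(6 7) = [10, 1, 2, 13, 9, 5, 7, 6, 8, 3, 12, 11, 0, 4]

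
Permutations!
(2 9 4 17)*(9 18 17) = (2 18 17)(4 9) = [0, 1, 18, 3, 9, 5, 6, 7, 8, 4, 10, 11, 12, 13, 14, 15, 16, 2, 17]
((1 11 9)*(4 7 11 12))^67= (1 12 4 7 11 9)= [0, 12, 2, 3, 7, 5, 6, 11, 8, 1, 10, 9, 4]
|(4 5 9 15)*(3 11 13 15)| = 7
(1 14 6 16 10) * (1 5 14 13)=(1 13)(5 14 6 16 10)=[0, 13, 2, 3, 4, 14, 16, 7, 8, 9, 5, 11, 12, 1, 6, 15, 10]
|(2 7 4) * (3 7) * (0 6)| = |(0 6)(2 3 7 4)| = 4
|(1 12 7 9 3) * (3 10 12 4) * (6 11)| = 12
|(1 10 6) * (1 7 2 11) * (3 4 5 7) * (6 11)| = |(1 10 11)(2 6 3 4 5 7)| = 6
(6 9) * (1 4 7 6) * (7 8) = (1 4 8 7 6 9) = [0, 4, 2, 3, 8, 5, 9, 6, 7, 1]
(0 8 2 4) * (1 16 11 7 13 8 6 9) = (0 6 9 1 16 11 7 13 8 2 4) = [6, 16, 4, 3, 0, 5, 9, 13, 2, 1, 10, 7, 12, 8, 14, 15, 11]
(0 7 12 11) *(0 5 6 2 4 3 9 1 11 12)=(12)(0 7)(1 11 5 6 2 4 3 9)=[7, 11, 4, 9, 3, 6, 2, 0, 8, 1, 10, 5, 12]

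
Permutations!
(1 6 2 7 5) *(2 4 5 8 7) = (1 6 4 5)(7 8) = [0, 6, 2, 3, 5, 1, 4, 8, 7]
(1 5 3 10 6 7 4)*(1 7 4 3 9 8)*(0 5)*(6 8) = [5, 0, 2, 10, 7, 9, 4, 3, 1, 6, 8] = (0 5 9 6 4 7 3 10 8 1)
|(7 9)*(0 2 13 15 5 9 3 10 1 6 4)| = |(0 2 13 15 5 9 7 3 10 1 6 4)| = 12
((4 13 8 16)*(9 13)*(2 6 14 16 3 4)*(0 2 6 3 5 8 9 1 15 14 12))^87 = [16, 2, 6, 12, 0, 8, 15, 7, 5, 13, 10, 11, 14, 9, 4, 3, 1] = (0 16 1 2 6 15 3 12 14 4)(5 8)(9 13)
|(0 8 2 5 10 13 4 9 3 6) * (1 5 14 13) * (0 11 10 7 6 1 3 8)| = 42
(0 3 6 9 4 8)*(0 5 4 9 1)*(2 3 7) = (9)(0 7 2 3 6 1)(4 8 5) = [7, 0, 3, 6, 8, 4, 1, 2, 5, 9]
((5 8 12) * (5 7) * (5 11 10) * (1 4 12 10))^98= (1 7 4 11 12)(5 10 8)= [0, 7, 2, 3, 11, 10, 6, 4, 5, 9, 8, 12, 1]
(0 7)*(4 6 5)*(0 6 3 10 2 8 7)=[0, 1, 8, 10, 3, 4, 5, 6, 7, 9, 2]=(2 8 7 6 5 4 3 10)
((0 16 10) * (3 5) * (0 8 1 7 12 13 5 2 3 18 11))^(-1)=(0 11 18 5 13 12 7 1 8 10 16)(2 3)=[11, 8, 3, 2, 4, 13, 6, 1, 10, 9, 16, 18, 7, 12, 14, 15, 0, 17, 5]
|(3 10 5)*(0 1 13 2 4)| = 15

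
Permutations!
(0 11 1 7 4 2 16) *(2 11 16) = (0 16)(1 7 4 11) = [16, 7, 2, 3, 11, 5, 6, 4, 8, 9, 10, 1, 12, 13, 14, 15, 0]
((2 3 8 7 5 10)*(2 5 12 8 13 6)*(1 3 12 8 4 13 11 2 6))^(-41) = (1 3 11 2 12 4 13)(5 10)(7 8) = [0, 3, 12, 11, 13, 10, 6, 8, 7, 9, 5, 2, 4, 1]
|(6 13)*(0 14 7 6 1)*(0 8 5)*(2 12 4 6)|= |(0 14 7 2 12 4 6 13 1 8 5)|= 11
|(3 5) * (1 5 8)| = 4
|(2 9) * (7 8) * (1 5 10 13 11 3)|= 6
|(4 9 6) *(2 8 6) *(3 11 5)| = 15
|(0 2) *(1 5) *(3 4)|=|(0 2)(1 5)(3 4)|=2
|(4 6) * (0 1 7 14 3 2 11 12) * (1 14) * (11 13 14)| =|(0 11 12)(1 7)(2 13 14 3)(4 6)| =12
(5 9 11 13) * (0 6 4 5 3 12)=(0 6 4 5 9 11 13 3 12)=[6, 1, 2, 12, 5, 9, 4, 7, 8, 11, 10, 13, 0, 3]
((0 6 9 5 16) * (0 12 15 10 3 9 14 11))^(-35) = (16)(0 6 14 11) = [6, 1, 2, 3, 4, 5, 14, 7, 8, 9, 10, 0, 12, 13, 11, 15, 16]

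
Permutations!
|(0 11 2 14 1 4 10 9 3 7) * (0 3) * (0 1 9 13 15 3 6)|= |(0 11 2 14 9 1 4 10 13 15 3 7 6)|= 13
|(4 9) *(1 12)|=2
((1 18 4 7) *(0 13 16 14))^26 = (0 16)(1 4)(7 18)(13 14) = [16, 4, 2, 3, 1, 5, 6, 18, 8, 9, 10, 11, 12, 14, 13, 15, 0, 17, 7]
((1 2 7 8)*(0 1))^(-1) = (0 8 7 2 1) = [8, 0, 1, 3, 4, 5, 6, 2, 7]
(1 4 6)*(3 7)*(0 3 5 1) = [3, 4, 2, 7, 6, 1, 0, 5] = (0 3 7 5 1 4 6)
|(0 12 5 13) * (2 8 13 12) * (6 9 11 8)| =14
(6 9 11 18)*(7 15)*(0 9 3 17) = (0 9 11 18 6 3 17)(7 15) = [9, 1, 2, 17, 4, 5, 3, 15, 8, 11, 10, 18, 12, 13, 14, 7, 16, 0, 6]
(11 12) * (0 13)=(0 13)(11 12)=[13, 1, 2, 3, 4, 5, 6, 7, 8, 9, 10, 12, 11, 0]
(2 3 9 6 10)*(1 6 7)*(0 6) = (0 6 10 2 3 9 7 1) = [6, 0, 3, 9, 4, 5, 10, 1, 8, 7, 2]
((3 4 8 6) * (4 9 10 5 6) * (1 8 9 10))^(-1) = (1 9 4 8)(3 6 5 10) = [0, 9, 2, 6, 8, 10, 5, 7, 1, 4, 3]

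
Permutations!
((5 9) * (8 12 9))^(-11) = (5 8 12 9) = [0, 1, 2, 3, 4, 8, 6, 7, 12, 5, 10, 11, 9]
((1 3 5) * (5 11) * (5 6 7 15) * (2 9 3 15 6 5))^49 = [0, 1, 2, 3, 4, 5, 7, 6, 8, 9, 10, 11, 12, 13, 14, 15] = (15)(6 7)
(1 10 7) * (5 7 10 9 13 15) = [0, 9, 2, 3, 4, 7, 6, 1, 8, 13, 10, 11, 12, 15, 14, 5] = (1 9 13 15 5 7)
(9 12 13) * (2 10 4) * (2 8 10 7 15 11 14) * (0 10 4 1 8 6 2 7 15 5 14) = [10, 8, 15, 3, 6, 14, 2, 5, 4, 12, 1, 0, 13, 9, 7, 11] = (0 10 1 8 4 6 2 15 11)(5 14 7)(9 12 13)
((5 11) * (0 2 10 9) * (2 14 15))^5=(0 9 10 2 15 14)(5 11)=[9, 1, 15, 3, 4, 11, 6, 7, 8, 10, 2, 5, 12, 13, 0, 14]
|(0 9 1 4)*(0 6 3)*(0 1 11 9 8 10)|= |(0 8 10)(1 4 6 3)(9 11)|= 12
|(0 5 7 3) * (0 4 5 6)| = |(0 6)(3 4 5 7)| = 4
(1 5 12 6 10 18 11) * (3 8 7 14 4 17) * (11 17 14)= (1 5 12 6 10 18 17 3 8 7 11)(4 14)= [0, 5, 2, 8, 14, 12, 10, 11, 7, 9, 18, 1, 6, 13, 4, 15, 16, 3, 17]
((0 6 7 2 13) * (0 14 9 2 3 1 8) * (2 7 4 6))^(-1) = (0 8 1 3 7 9 14 13 2)(4 6) = [8, 3, 0, 7, 6, 5, 4, 9, 1, 14, 10, 11, 12, 2, 13]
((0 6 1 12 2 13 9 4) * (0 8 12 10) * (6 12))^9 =[10, 6, 12, 3, 9, 5, 8, 7, 4, 13, 1, 11, 0, 2] =(0 10 1 6 8 4 9 13 2 12)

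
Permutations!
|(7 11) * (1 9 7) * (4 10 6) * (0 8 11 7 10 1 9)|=8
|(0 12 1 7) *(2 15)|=|(0 12 1 7)(2 15)|=4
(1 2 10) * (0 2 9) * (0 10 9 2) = (1 2 9 10) = [0, 2, 9, 3, 4, 5, 6, 7, 8, 10, 1]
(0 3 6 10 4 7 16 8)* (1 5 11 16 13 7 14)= (0 3 6 10 4 14 1 5 11 16 8)(7 13)= [3, 5, 2, 6, 14, 11, 10, 13, 0, 9, 4, 16, 12, 7, 1, 15, 8]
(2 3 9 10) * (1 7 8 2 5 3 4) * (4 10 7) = (1 4)(2 10 5 3 9 7 8) = [0, 4, 10, 9, 1, 3, 6, 8, 2, 7, 5]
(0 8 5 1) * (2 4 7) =[8, 0, 4, 3, 7, 1, 6, 2, 5] =(0 8 5 1)(2 4 7)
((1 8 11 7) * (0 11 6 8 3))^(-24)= [11, 3, 2, 0, 4, 5, 6, 1, 8, 9, 10, 7]= (0 11 7 1 3)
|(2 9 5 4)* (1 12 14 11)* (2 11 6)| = 9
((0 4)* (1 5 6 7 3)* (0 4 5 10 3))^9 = (10)(0 5 6 7) = [5, 1, 2, 3, 4, 6, 7, 0, 8, 9, 10]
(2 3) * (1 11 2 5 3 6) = (1 11 2 6)(3 5) = [0, 11, 6, 5, 4, 3, 1, 7, 8, 9, 10, 2]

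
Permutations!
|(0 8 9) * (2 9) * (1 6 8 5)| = |(0 5 1 6 8 2 9)| = 7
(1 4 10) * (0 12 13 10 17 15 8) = (0 12 13 10 1 4 17 15 8) = [12, 4, 2, 3, 17, 5, 6, 7, 0, 9, 1, 11, 13, 10, 14, 8, 16, 15]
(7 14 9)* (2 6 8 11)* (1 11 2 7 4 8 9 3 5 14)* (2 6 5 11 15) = (1 15 2 5 14 3 11 7)(4 8 6 9) = [0, 15, 5, 11, 8, 14, 9, 1, 6, 4, 10, 7, 12, 13, 3, 2]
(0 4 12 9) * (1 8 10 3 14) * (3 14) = (0 4 12 9)(1 8 10 14) = [4, 8, 2, 3, 12, 5, 6, 7, 10, 0, 14, 11, 9, 13, 1]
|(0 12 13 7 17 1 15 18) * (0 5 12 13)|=|(0 13 7 17 1 15 18 5 12)|=9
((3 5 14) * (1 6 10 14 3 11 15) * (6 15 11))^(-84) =(15) =[0, 1, 2, 3, 4, 5, 6, 7, 8, 9, 10, 11, 12, 13, 14, 15]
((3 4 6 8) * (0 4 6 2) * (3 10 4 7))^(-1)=(0 2 4 10 8 6 3 7)=[2, 1, 4, 7, 10, 5, 3, 0, 6, 9, 8]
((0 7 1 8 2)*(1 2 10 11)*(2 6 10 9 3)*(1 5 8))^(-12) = (0 3 8 11 6)(2 9 5 10 7) = [3, 1, 9, 8, 4, 10, 0, 2, 11, 5, 7, 6]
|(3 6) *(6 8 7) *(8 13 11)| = |(3 13 11 8 7 6)| = 6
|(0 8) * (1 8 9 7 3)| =6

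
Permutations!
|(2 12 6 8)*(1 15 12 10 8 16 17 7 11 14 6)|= |(1 15 12)(2 10 8)(6 16 17 7 11 14)|= 6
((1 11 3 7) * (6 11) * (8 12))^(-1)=[0, 7, 2, 11, 4, 5, 1, 3, 12, 9, 10, 6, 8]=(1 7 3 11 6)(8 12)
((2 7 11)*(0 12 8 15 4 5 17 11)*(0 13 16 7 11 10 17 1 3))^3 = [15, 12, 11, 8, 3, 0, 6, 7, 5, 9, 17, 2, 4, 13, 14, 1, 16, 10] = (0 15 1 12 4 3 8 5)(2 11)(10 17)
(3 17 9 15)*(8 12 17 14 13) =(3 14 13 8 12 17 9 15) =[0, 1, 2, 14, 4, 5, 6, 7, 12, 15, 10, 11, 17, 8, 13, 3, 16, 9]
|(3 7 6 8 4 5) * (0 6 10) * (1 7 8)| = 20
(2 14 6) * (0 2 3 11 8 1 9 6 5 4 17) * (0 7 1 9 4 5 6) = (0 2 14 6 3 11 8 9)(1 4 17 7) = [2, 4, 14, 11, 17, 5, 3, 1, 9, 0, 10, 8, 12, 13, 6, 15, 16, 7]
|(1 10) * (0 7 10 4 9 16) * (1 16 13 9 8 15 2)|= 20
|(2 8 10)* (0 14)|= 6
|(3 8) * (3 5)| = |(3 8 5)| = 3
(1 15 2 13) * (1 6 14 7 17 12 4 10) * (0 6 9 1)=(0 6 14 7 17 12 4 10)(1 15 2 13 9)=[6, 15, 13, 3, 10, 5, 14, 17, 8, 1, 0, 11, 4, 9, 7, 2, 16, 12]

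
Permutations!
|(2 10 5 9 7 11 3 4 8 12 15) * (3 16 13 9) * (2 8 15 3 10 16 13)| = 20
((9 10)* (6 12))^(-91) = (6 12)(9 10) = [0, 1, 2, 3, 4, 5, 12, 7, 8, 10, 9, 11, 6]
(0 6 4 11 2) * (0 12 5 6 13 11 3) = (0 13 11 2 12 5 6 4 3) = [13, 1, 12, 0, 3, 6, 4, 7, 8, 9, 10, 2, 5, 11]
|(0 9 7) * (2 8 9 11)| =|(0 11 2 8 9 7)| =6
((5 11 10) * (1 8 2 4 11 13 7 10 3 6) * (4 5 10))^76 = (1 4 2 3 13)(5 6 7 8 11) = [0, 4, 3, 13, 2, 6, 7, 8, 11, 9, 10, 5, 12, 1]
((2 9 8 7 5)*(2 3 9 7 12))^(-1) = (2 12 8 9 3 5 7) = [0, 1, 12, 5, 4, 7, 6, 2, 9, 3, 10, 11, 8]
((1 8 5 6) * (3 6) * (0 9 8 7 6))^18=[5, 1, 2, 8, 4, 9, 6, 7, 0, 3]=(0 5 9 3 8)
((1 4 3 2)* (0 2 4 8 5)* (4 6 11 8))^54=[0, 1, 2, 3, 4, 5, 6, 7, 8, 9, 10, 11]=(11)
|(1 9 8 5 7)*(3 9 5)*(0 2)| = |(0 2)(1 5 7)(3 9 8)| = 6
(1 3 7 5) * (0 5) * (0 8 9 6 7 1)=[5, 3, 2, 1, 4, 0, 7, 8, 9, 6]=(0 5)(1 3)(6 7 8 9)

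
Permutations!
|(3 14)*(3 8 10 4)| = |(3 14 8 10 4)| = 5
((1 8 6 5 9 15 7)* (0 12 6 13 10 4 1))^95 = (0 9 12 15 6 7 5) = [9, 1, 2, 3, 4, 0, 7, 5, 8, 12, 10, 11, 15, 13, 14, 6]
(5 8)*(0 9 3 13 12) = (0 9 3 13 12)(5 8) = [9, 1, 2, 13, 4, 8, 6, 7, 5, 3, 10, 11, 0, 12]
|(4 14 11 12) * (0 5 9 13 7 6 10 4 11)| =|(0 5 9 13 7 6 10 4 14)(11 12)| =18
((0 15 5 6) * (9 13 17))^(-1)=(0 6 5 15)(9 17 13)=[6, 1, 2, 3, 4, 15, 5, 7, 8, 17, 10, 11, 12, 9, 14, 0, 16, 13]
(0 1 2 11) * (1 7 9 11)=(0 7 9 11)(1 2)=[7, 2, 1, 3, 4, 5, 6, 9, 8, 11, 10, 0]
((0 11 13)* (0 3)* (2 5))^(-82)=(0 13)(3 11)=[13, 1, 2, 11, 4, 5, 6, 7, 8, 9, 10, 3, 12, 0]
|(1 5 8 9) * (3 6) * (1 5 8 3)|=|(1 8 9 5 3 6)|=6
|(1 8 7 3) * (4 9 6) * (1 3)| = |(1 8 7)(4 9 6)| = 3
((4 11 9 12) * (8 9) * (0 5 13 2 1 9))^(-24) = (0 12 13 11 1)(2 8 9 5 4) = [12, 0, 8, 3, 2, 4, 6, 7, 9, 5, 10, 1, 13, 11]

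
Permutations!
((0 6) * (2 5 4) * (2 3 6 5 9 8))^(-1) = [6, 1, 8, 4, 5, 0, 3, 7, 9, 2] = (0 6 3 4 5)(2 8 9)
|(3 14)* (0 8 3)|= 4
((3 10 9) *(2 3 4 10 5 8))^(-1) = (2 8 5 3)(4 9 10) = [0, 1, 8, 2, 9, 3, 6, 7, 5, 10, 4]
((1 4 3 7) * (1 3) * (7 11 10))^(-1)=(1 4)(3 7 10 11)=[0, 4, 2, 7, 1, 5, 6, 10, 8, 9, 11, 3]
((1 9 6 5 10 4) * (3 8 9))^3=(1 9 10 3 6 4 8 5)=[0, 9, 2, 6, 8, 1, 4, 7, 5, 10, 3]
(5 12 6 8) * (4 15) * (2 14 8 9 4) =(2 14 8 5 12 6 9 4 15) =[0, 1, 14, 3, 15, 12, 9, 7, 5, 4, 10, 11, 6, 13, 8, 2]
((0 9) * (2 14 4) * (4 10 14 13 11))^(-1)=(0 9)(2 4 11 13)(10 14)=[9, 1, 4, 3, 11, 5, 6, 7, 8, 0, 14, 13, 12, 2, 10]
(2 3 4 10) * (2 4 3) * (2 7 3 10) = (2 7 3 10 4) = [0, 1, 7, 10, 2, 5, 6, 3, 8, 9, 4]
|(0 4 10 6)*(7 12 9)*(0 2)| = 15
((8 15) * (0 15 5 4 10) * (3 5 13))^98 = [8, 1, 2, 4, 0, 10, 6, 7, 3, 9, 15, 11, 12, 5, 14, 13] = (0 8 3 4)(5 10 15 13)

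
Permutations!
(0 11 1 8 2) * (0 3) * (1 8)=(0 11 8 2 3)=[11, 1, 3, 0, 4, 5, 6, 7, 2, 9, 10, 8]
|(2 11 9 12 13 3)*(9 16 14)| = |(2 11 16 14 9 12 13 3)| = 8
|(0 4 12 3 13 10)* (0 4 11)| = 10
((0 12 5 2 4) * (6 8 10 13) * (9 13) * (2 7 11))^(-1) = (0 4 2 11 7 5 12)(6 13 9 10 8) = [4, 1, 11, 3, 2, 12, 13, 5, 6, 10, 8, 7, 0, 9]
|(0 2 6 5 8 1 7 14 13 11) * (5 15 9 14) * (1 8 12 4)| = 40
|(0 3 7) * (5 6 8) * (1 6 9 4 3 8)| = 14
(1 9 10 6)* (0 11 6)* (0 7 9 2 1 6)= (0 11)(1 2)(7 9 10)= [11, 2, 1, 3, 4, 5, 6, 9, 8, 10, 7, 0]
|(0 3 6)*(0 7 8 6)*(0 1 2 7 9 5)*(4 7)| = 10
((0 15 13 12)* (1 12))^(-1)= [12, 13, 2, 3, 4, 5, 6, 7, 8, 9, 10, 11, 1, 15, 14, 0]= (0 12 1 13 15)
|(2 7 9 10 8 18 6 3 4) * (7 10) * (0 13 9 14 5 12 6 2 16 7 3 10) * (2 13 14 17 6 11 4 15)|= 18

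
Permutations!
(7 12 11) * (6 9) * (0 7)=(0 7 12 11)(6 9)=[7, 1, 2, 3, 4, 5, 9, 12, 8, 6, 10, 0, 11]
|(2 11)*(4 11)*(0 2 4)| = 2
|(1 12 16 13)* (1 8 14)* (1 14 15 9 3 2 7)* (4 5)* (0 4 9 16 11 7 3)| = 4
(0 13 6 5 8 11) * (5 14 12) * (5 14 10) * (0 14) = [13, 1, 2, 3, 4, 8, 10, 7, 11, 9, 5, 14, 0, 6, 12] = (0 13 6 10 5 8 11 14 12)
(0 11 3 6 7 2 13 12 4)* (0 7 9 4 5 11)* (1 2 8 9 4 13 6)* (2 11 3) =[0, 11, 6, 1, 7, 3, 4, 8, 9, 13, 10, 2, 5, 12] =(1 11 2 6 4 7 8 9 13 12 5 3)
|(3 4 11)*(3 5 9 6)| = |(3 4 11 5 9 6)| = 6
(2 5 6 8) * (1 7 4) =(1 7 4)(2 5 6 8) =[0, 7, 5, 3, 1, 6, 8, 4, 2]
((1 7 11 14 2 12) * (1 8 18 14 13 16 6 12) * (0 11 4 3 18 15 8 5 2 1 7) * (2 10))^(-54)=(0 5 18 16 7)(1 12 3 13 2)(4 11 10 14 6)=[5, 12, 1, 13, 11, 18, 4, 0, 8, 9, 14, 10, 3, 2, 6, 15, 7, 17, 16]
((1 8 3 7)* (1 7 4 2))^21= (1 8 3 4 2)= [0, 8, 1, 4, 2, 5, 6, 7, 3]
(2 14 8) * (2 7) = (2 14 8 7) = [0, 1, 14, 3, 4, 5, 6, 2, 7, 9, 10, 11, 12, 13, 8]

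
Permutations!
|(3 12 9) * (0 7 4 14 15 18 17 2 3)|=11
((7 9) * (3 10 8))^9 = (10)(7 9) = [0, 1, 2, 3, 4, 5, 6, 9, 8, 7, 10]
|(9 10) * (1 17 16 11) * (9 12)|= |(1 17 16 11)(9 10 12)|= 12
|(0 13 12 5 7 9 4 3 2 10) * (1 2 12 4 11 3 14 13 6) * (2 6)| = 6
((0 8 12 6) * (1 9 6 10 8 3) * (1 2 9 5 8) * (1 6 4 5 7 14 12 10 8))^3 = (0 9 1 12 6 2 5 14 10 3 4 7 8) = [9, 12, 5, 4, 7, 14, 2, 8, 0, 1, 3, 11, 6, 13, 10]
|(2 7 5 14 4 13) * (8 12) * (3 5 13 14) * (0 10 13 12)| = |(0 10 13 2 7 12 8)(3 5)(4 14)| = 14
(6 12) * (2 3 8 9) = (2 3 8 9)(6 12) = [0, 1, 3, 8, 4, 5, 12, 7, 9, 2, 10, 11, 6]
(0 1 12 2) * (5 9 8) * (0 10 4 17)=(0 1 12 2 10 4 17)(5 9 8)=[1, 12, 10, 3, 17, 9, 6, 7, 5, 8, 4, 11, 2, 13, 14, 15, 16, 0]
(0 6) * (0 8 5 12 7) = [6, 1, 2, 3, 4, 12, 8, 0, 5, 9, 10, 11, 7] = (0 6 8 5 12 7)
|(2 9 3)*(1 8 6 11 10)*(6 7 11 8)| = 6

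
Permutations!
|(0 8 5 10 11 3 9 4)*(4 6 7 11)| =|(0 8 5 10 4)(3 9 6 7 11)| =5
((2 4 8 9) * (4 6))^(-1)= (2 9 8 4 6)= [0, 1, 9, 3, 6, 5, 2, 7, 4, 8]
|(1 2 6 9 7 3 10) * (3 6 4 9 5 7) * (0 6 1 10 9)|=14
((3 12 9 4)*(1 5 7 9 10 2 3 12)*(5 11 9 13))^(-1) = (1 3 2 10 12 4 9 11)(5 13 7) = [0, 3, 10, 2, 9, 13, 6, 5, 8, 11, 12, 1, 4, 7]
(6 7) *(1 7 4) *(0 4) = [4, 7, 2, 3, 1, 5, 0, 6] = (0 4 1 7 6)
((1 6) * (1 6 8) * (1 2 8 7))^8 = (8) = [0, 1, 2, 3, 4, 5, 6, 7, 8]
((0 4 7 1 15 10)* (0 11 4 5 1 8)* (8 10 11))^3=(0 15 7)(1 4 8)(5 11 10)=[15, 4, 2, 3, 8, 11, 6, 0, 1, 9, 5, 10, 12, 13, 14, 7]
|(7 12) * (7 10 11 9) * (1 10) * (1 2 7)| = 12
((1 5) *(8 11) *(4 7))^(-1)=(1 5)(4 7)(8 11)=[0, 5, 2, 3, 7, 1, 6, 4, 11, 9, 10, 8]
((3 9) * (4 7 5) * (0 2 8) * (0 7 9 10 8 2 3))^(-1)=[9, 1, 2, 0, 5, 7, 6, 8, 10, 4, 3]=(0 9 4 5 7 8 10 3)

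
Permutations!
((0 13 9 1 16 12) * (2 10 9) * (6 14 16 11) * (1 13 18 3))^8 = (0 12 16 14 6 11 1 3 18) = [12, 3, 2, 18, 4, 5, 11, 7, 8, 9, 10, 1, 16, 13, 6, 15, 14, 17, 0]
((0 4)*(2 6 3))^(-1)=(0 4)(2 3 6)=[4, 1, 3, 6, 0, 5, 2]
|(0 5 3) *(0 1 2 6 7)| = 7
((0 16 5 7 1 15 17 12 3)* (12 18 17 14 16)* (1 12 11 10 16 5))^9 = (0 12 5 15 16 11 3 7 14 1 10)(17 18) = [12, 10, 2, 7, 4, 15, 6, 14, 8, 9, 0, 3, 5, 13, 1, 16, 11, 18, 17]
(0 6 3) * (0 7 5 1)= (0 6 3 7 5 1)= [6, 0, 2, 7, 4, 1, 3, 5]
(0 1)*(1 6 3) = (0 6 3 1) = [6, 0, 2, 1, 4, 5, 3]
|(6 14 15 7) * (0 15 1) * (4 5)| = 6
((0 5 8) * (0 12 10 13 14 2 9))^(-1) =(0 9 2 14 13 10 12 8 5) =[9, 1, 14, 3, 4, 0, 6, 7, 5, 2, 12, 11, 8, 10, 13]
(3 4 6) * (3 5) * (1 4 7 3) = (1 4 6 5)(3 7) = [0, 4, 2, 7, 6, 1, 5, 3]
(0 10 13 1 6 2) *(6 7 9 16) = (0 10 13 1 7 9 16 6 2) = [10, 7, 0, 3, 4, 5, 2, 9, 8, 16, 13, 11, 12, 1, 14, 15, 6]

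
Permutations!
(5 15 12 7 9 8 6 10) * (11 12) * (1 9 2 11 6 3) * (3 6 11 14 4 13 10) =(1 9 8 6 3)(2 14 4 13 10 5 15 11 12 7) =[0, 9, 14, 1, 13, 15, 3, 2, 6, 8, 5, 12, 7, 10, 4, 11]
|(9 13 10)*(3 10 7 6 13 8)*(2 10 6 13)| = |(2 10 9 8 3 6)(7 13)| = 6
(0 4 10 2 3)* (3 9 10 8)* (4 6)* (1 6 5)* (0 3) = (0 5 1 6 4 8)(2 9 10) = [5, 6, 9, 3, 8, 1, 4, 7, 0, 10, 2]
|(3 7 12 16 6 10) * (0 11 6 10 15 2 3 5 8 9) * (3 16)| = |(0 11 6 15 2 16 10 5 8 9)(3 7 12)| = 30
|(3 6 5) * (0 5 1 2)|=|(0 5 3 6 1 2)|=6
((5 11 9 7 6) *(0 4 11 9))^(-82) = (0 11 4)(5 7)(6 9) = [11, 1, 2, 3, 0, 7, 9, 5, 8, 6, 10, 4]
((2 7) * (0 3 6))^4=(7)(0 3 6)=[3, 1, 2, 6, 4, 5, 0, 7]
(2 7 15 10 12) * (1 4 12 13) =(1 4 12 2 7 15 10 13) =[0, 4, 7, 3, 12, 5, 6, 15, 8, 9, 13, 11, 2, 1, 14, 10]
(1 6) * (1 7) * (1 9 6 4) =(1 4)(6 7 9) =[0, 4, 2, 3, 1, 5, 7, 9, 8, 6]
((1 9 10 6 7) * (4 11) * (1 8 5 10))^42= (11)(5 6 8 10 7)= [0, 1, 2, 3, 4, 6, 8, 5, 10, 9, 7, 11]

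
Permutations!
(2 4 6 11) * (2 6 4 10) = (2 10)(6 11) = [0, 1, 10, 3, 4, 5, 11, 7, 8, 9, 2, 6]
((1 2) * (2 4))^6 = (4) = [0, 1, 2, 3, 4]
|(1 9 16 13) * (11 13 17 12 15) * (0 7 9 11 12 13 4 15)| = 11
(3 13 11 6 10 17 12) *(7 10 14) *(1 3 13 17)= (1 3 17 12 13 11 6 14 7 10)= [0, 3, 2, 17, 4, 5, 14, 10, 8, 9, 1, 6, 13, 11, 7, 15, 16, 12]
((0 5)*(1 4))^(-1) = [5, 4, 2, 3, 1, 0] = (0 5)(1 4)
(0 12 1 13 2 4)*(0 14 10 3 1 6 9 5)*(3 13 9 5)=(0 12 6 5)(1 9 3)(2 4 14 10 13)=[12, 9, 4, 1, 14, 0, 5, 7, 8, 3, 13, 11, 6, 2, 10]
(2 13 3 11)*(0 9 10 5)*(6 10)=[9, 1, 13, 11, 4, 0, 10, 7, 8, 6, 5, 2, 12, 3]=(0 9 6 10 5)(2 13 3 11)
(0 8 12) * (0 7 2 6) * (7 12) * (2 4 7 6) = [8, 1, 2, 3, 7, 5, 0, 4, 6, 9, 10, 11, 12] = (12)(0 8 6)(4 7)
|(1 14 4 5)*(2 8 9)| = |(1 14 4 5)(2 8 9)| = 12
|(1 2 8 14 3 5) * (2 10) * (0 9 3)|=9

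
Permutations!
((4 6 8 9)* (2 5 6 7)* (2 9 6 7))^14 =(2 4 9 7 5) =[0, 1, 4, 3, 9, 2, 6, 5, 8, 7]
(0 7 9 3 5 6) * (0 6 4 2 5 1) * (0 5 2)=[7, 5, 2, 1, 0, 4, 6, 9, 8, 3]=(0 7 9 3 1 5 4)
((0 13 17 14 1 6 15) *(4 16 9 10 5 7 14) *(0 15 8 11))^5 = (0 9 1 13 10 6 17 5 8 4 7 11 16 14) = [9, 13, 2, 3, 7, 8, 17, 11, 4, 1, 6, 16, 12, 10, 0, 15, 14, 5]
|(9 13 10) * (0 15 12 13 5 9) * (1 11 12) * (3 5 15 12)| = |(0 12 13 10)(1 11 3 5 9 15)| = 12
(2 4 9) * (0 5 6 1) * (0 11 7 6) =[5, 11, 4, 3, 9, 0, 1, 6, 8, 2, 10, 7] =(0 5)(1 11 7 6)(2 4 9)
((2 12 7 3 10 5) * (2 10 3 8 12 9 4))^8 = (2 4 9)(7 12 8) = [0, 1, 4, 3, 9, 5, 6, 12, 7, 2, 10, 11, 8]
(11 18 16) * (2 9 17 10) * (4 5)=[0, 1, 9, 3, 5, 4, 6, 7, 8, 17, 2, 18, 12, 13, 14, 15, 11, 10, 16]=(2 9 17 10)(4 5)(11 18 16)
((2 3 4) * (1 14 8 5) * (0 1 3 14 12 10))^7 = (0 10 12 1)(2 14 8 5 3 4) = [10, 0, 14, 4, 2, 3, 6, 7, 5, 9, 12, 11, 1, 13, 8]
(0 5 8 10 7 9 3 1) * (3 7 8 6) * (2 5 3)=(0 3 1)(2 5 6)(7 9)(8 10)=[3, 0, 5, 1, 4, 6, 2, 9, 10, 7, 8]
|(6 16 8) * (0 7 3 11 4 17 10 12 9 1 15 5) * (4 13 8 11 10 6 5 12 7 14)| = |(0 14 4 17 6 16 11 13 8 5)(1 15 12 9)(3 10 7)| = 60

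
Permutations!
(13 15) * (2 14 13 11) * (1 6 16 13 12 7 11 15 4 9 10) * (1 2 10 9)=(1 6 16 13 4)(2 14 12 7 11 10)=[0, 6, 14, 3, 1, 5, 16, 11, 8, 9, 2, 10, 7, 4, 12, 15, 13]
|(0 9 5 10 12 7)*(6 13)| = 6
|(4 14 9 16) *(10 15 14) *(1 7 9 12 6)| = |(1 7 9 16 4 10 15 14 12 6)| = 10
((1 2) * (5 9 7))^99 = (9)(1 2) = [0, 2, 1, 3, 4, 5, 6, 7, 8, 9]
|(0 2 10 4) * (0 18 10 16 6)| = |(0 2 16 6)(4 18 10)| = 12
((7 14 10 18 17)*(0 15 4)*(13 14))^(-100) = (0 4 15)(7 14 18)(10 17 13) = [4, 1, 2, 3, 15, 5, 6, 14, 8, 9, 17, 11, 12, 10, 18, 0, 16, 13, 7]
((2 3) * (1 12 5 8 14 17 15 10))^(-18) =(1 15 14 5)(8 12 10 17) =[0, 15, 2, 3, 4, 1, 6, 7, 12, 9, 17, 11, 10, 13, 5, 14, 16, 8]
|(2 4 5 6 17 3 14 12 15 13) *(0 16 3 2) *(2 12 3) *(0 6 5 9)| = 10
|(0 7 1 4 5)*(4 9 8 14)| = |(0 7 1 9 8 14 4 5)| = 8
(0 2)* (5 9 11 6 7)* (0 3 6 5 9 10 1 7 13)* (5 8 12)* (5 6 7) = (0 2 3 7 9 11 8 12 6 13)(1 5 10) = [2, 5, 3, 7, 4, 10, 13, 9, 12, 11, 1, 8, 6, 0]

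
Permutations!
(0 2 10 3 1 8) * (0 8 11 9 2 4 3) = (0 4 3 1 11 9 2 10) = [4, 11, 10, 1, 3, 5, 6, 7, 8, 2, 0, 9]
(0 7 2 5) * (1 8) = (0 7 2 5)(1 8) = [7, 8, 5, 3, 4, 0, 6, 2, 1]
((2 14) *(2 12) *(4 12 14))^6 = [0, 1, 2, 3, 4, 5, 6, 7, 8, 9, 10, 11, 12, 13, 14] = (14)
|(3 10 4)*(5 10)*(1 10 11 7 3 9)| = 4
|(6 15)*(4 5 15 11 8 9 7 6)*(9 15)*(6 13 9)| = |(4 5 6 11 8 15)(7 13 9)| = 6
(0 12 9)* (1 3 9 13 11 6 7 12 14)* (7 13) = (0 14 1 3 9)(6 13 11)(7 12) = [14, 3, 2, 9, 4, 5, 13, 12, 8, 0, 10, 6, 7, 11, 1]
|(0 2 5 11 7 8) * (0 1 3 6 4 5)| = 8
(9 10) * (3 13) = (3 13)(9 10) = [0, 1, 2, 13, 4, 5, 6, 7, 8, 10, 9, 11, 12, 3]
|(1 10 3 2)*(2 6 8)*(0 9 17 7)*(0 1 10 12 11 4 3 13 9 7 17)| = 13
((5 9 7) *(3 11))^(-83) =(3 11)(5 9 7) =[0, 1, 2, 11, 4, 9, 6, 5, 8, 7, 10, 3]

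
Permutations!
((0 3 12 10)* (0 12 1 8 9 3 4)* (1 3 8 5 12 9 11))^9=(0 4)(1 12 9 11 5 10 8)=[4, 12, 2, 3, 0, 10, 6, 7, 1, 11, 8, 5, 9]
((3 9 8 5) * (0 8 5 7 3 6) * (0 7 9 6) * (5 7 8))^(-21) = (0 5)(3 7 9 8 6) = [5, 1, 2, 7, 4, 0, 3, 9, 6, 8]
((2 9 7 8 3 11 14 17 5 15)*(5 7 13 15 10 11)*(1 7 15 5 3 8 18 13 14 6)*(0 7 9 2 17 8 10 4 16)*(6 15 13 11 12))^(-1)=(0 16 4 5 13 17 15 11 18 7)(1 6 12 10 8 14 9)=[16, 6, 2, 3, 5, 13, 12, 0, 14, 1, 8, 18, 10, 17, 9, 11, 4, 15, 7]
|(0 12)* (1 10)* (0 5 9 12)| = 6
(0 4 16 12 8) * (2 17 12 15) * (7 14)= [4, 1, 17, 3, 16, 5, 6, 14, 0, 9, 10, 11, 8, 13, 7, 2, 15, 12]= (0 4 16 15 2 17 12 8)(7 14)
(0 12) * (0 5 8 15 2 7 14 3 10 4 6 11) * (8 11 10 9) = (0 12 5 11)(2 7 14 3 9 8 15)(4 6 10) = [12, 1, 7, 9, 6, 11, 10, 14, 15, 8, 4, 0, 5, 13, 3, 2]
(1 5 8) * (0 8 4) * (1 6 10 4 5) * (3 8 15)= (0 15 3 8 6 10 4)= [15, 1, 2, 8, 0, 5, 10, 7, 6, 9, 4, 11, 12, 13, 14, 3]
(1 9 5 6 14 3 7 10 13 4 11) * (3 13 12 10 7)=(1 9 5 6 14 13 4 11)(10 12)=[0, 9, 2, 3, 11, 6, 14, 7, 8, 5, 12, 1, 10, 4, 13]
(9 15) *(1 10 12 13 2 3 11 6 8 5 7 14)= (1 10 12 13 2 3 11 6 8 5 7 14)(9 15)= [0, 10, 3, 11, 4, 7, 8, 14, 5, 15, 12, 6, 13, 2, 1, 9]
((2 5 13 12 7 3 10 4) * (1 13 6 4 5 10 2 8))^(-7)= (1 3 6 13 2 4 12 10 8 7 5)= [0, 3, 4, 6, 12, 1, 13, 5, 7, 9, 8, 11, 10, 2]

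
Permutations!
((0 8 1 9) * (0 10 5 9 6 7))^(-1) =[7, 8, 2, 3, 4, 10, 1, 6, 0, 5, 9] =(0 7 6 1 8)(5 10 9)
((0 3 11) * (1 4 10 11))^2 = (0 1 10)(3 4 11) = [1, 10, 2, 4, 11, 5, 6, 7, 8, 9, 0, 3]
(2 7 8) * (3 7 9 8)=(2 9 8)(3 7)=[0, 1, 9, 7, 4, 5, 6, 3, 2, 8]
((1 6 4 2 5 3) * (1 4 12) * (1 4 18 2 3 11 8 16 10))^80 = (1 11 3)(2 12 16)(4 10 5)(6 8 18) = [0, 11, 12, 1, 10, 4, 8, 7, 18, 9, 5, 3, 16, 13, 14, 15, 2, 17, 6]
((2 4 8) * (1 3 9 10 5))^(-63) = [0, 9, 2, 10, 4, 3, 6, 7, 8, 5, 1] = (1 9 5 3 10)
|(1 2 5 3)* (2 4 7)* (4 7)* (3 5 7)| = |(1 3)(2 7)| = 2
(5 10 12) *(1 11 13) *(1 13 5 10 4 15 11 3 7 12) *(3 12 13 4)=(1 12 10)(3 7 13 4 15 11 5)=[0, 12, 2, 7, 15, 3, 6, 13, 8, 9, 1, 5, 10, 4, 14, 11]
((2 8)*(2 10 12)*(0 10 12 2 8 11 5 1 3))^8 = (12)(0 10 2 11 5 1 3) = [10, 3, 11, 0, 4, 1, 6, 7, 8, 9, 2, 5, 12]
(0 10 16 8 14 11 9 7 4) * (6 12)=[10, 1, 2, 3, 0, 5, 12, 4, 14, 7, 16, 9, 6, 13, 11, 15, 8]=(0 10 16 8 14 11 9 7 4)(6 12)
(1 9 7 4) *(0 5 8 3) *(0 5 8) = (0 8 3 5)(1 9 7 4) = [8, 9, 2, 5, 1, 0, 6, 4, 3, 7]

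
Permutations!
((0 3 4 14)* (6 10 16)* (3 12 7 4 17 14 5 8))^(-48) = (0 3 4)(5 12 17)(7 14 8) = [3, 1, 2, 4, 0, 12, 6, 14, 7, 9, 10, 11, 17, 13, 8, 15, 16, 5]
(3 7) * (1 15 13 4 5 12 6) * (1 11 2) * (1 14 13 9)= (1 15 9)(2 14 13 4 5 12 6 11)(3 7)= [0, 15, 14, 7, 5, 12, 11, 3, 8, 1, 10, 2, 6, 4, 13, 9]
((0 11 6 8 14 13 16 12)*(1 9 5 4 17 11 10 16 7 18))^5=(0 10 16 12)(1 11 7 4 14 9 6 18 17 13 5 8)=[10, 11, 2, 3, 14, 8, 18, 4, 1, 6, 16, 7, 0, 5, 9, 15, 12, 13, 17]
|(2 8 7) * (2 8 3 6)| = |(2 3 6)(7 8)| = 6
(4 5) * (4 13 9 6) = (4 5 13 9 6) = [0, 1, 2, 3, 5, 13, 4, 7, 8, 6, 10, 11, 12, 9]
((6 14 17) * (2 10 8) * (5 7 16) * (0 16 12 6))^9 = [16, 1, 2, 3, 4, 7, 14, 12, 8, 9, 10, 11, 6, 13, 17, 15, 5, 0] = (0 16 5 7 12 6 14 17)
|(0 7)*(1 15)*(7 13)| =|(0 13 7)(1 15)| =6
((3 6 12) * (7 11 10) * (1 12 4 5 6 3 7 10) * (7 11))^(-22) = [0, 11, 2, 3, 6, 4, 5, 7, 8, 9, 10, 12, 1] = (1 11 12)(4 6 5)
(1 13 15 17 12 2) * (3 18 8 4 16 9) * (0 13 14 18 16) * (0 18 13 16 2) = (0 16 9 3 2 1 14 13 15 17 12)(4 18 8) = [16, 14, 1, 2, 18, 5, 6, 7, 4, 3, 10, 11, 0, 15, 13, 17, 9, 12, 8]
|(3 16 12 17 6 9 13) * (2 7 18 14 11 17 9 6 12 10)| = 12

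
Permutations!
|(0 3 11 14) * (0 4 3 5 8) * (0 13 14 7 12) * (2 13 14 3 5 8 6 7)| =|(0 8 14 4 5 6 7 12)(2 13 3 11)| =8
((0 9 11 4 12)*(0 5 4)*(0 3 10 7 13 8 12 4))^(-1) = (0 5 12 8 13 7 10 3 11 9) = [5, 1, 2, 11, 4, 12, 6, 10, 13, 0, 3, 9, 8, 7]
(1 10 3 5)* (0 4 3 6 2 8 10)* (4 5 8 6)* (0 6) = (0 5 1 6 2)(3 8 10 4) = [5, 6, 0, 8, 3, 1, 2, 7, 10, 9, 4]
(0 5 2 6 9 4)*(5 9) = (0 9 4)(2 6 5) = [9, 1, 6, 3, 0, 2, 5, 7, 8, 4]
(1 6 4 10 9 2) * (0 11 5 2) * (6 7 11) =(0 6 4 10 9)(1 7 11 5 2) =[6, 7, 1, 3, 10, 2, 4, 11, 8, 0, 9, 5]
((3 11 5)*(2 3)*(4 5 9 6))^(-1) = (2 5 4 6 9 11 3) = [0, 1, 5, 2, 6, 4, 9, 7, 8, 11, 10, 3]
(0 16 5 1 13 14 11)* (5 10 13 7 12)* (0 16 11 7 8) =(0 11 16 10 13 14 7 12 5 1 8) =[11, 8, 2, 3, 4, 1, 6, 12, 0, 9, 13, 16, 5, 14, 7, 15, 10]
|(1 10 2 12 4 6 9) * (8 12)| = 8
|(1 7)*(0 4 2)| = |(0 4 2)(1 7)| = 6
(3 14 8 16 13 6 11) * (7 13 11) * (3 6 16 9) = (3 14 8 9)(6 7 13 16 11) = [0, 1, 2, 14, 4, 5, 7, 13, 9, 3, 10, 6, 12, 16, 8, 15, 11]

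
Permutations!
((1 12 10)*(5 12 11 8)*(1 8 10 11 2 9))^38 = [0, 9, 1, 3, 4, 10, 6, 7, 11, 2, 12, 5, 8] = (1 9 2)(5 10 12 8 11)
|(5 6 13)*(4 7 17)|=3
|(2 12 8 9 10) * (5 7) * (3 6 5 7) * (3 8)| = |(2 12 3 6 5 8 9 10)| = 8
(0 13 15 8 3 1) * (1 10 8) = (0 13 15 1)(3 10 8) = [13, 0, 2, 10, 4, 5, 6, 7, 3, 9, 8, 11, 12, 15, 14, 1]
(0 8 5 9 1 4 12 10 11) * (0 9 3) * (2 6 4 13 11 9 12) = (0 8 5 3)(1 13 11 12 10 9)(2 6 4) = [8, 13, 6, 0, 2, 3, 4, 7, 5, 1, 9, 12, 10, 11]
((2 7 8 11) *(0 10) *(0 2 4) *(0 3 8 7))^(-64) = (11)(0 2 10) = [2, 1, 10, 3, 4, 5, 6, 7, 8, 9, 0, 11]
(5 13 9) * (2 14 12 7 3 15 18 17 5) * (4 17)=[0, 1, 14, 15, 17, 13, 6, 3, 8, 2, 10, 11, 7, 9, 12, 18, 16, 5, 4]=(2 14 12 7 3 15 18 4 17 5 13 9)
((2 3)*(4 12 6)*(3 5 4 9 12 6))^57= [0, 1, 5, 2, 6, 4, 9, 7, 8, 12, 10, 11, 3]= (2 5 4 6 9 12 3)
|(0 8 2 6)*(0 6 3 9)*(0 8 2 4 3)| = |(0 2)(3 9 8 4)| = 4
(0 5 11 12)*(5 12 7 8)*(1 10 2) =[12, 10, 1, 3, 4, 11, 6, 8, 5, 9, 2, 7, 0] =(0 12)(1 10 2)(5 11 7 8)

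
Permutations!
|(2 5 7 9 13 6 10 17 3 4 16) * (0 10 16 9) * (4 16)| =|(0 10 17 3 16 2 5 7)(4 9 13 6)| =8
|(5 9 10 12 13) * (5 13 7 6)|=6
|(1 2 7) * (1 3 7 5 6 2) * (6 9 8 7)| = 7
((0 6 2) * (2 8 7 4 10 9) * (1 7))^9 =(10) =[0, 1, 2, 3, 4, 5, 6, 7, 8, 9, 10]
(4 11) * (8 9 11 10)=(4 10 8 9 11)=[0, 1, 2, 3, 10, 5, 6, 7, 9, 11, 8, 4]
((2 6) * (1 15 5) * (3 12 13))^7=[0, 15, 6, 12, 4, 1, 2, 7, 8, 9, 10, 11, 13, 3, 14, 5]=(1 15 5)(2 6)(3 12 13)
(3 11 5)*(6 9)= (3 11 5)(6 9)= [0, 1, 2, 11, 4, 3, 9, 7, 8, 6, 10, 5]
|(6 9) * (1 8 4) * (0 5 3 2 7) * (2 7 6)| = |(0 5 3 7)(1 8 4)(2 6 9)| = 12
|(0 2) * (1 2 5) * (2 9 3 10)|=|(0 5 1 9 3 10 2)|=7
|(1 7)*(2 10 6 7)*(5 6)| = |(1 2 10 5 6 7)| = 6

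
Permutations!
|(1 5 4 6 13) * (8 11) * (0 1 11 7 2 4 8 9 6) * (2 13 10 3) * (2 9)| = |(0 1 5 8 7 13 11 2 4)(3 9 6 10)| = 36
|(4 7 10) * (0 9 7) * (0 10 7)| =2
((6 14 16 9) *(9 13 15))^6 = (16) = [0, 1, 2, 3, 4, 5, 6, 7, 8, 9, 10, 11, 12, 13, 14, 15, 16]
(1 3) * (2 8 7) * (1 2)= (1 3 2 8 7)= [0, 3, 8, 2, 4, 5, 6, 1, 7]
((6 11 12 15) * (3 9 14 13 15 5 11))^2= (3 14 15)(5 12 11)(6 9 13)= [0, 1, 2, 14, 4, 12, 9, 7, 8, 13, 10, 5, 11, 6, 15, 3]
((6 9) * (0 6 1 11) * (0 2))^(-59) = [6, 11, 0, 3, 4, 5, 9, 7, 8, 1, 10, 2] = (0 6 9 1 11 2)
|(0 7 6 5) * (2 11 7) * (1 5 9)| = |(0 2 11 7 6 9 1 5)| = 8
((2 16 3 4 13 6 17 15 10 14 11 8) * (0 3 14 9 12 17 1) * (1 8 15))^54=[2, 8, 9, 16, 14, 5, 15, 7, 10, 4, 3, 1, 13, 11, 17, 0, 12, 6]=(0 2 9 4 14 17 6 15)(1 8 10 3 16 12 13 11)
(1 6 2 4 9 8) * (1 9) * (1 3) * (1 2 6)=[0, 1, 4, 2, 3, 5, 6, 7, 9, 8]=(2 4 3)(8 9)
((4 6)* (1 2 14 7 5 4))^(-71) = [0, 6, 1, 3, 5, 7, 4, 14, 8, 9, 10, 11, 12, 13, 2] = (1 6 4 5 7 14 2)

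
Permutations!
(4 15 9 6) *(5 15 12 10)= (4 12 10 5 15 9 6)= [0, 1, 2, 3, 12, 15, 4, 7, 8, 6, 5, 11, 10, 13, 14, 9]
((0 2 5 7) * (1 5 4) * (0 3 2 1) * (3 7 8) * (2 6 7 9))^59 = [4, 0, 9, 8, 2, 1, 3, 6, 5, 7] = (0 4 2 9 7 6 3 8 5 1)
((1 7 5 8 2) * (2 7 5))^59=(1 2 7 8 5)=[0, 2, 7, 3, 4, 1, 6, 8, 5]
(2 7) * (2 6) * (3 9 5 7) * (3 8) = (2 8 3 9 5 7 6) = [0, 1, 8, 9, 4, 7, 2, 6, 3, 5]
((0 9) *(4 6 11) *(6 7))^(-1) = [9, 1, 2, 3, 11, 5, 7, 4, 8, 0, 10, 6] = (0 9)(4 11 6 7)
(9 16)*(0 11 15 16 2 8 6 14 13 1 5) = [11, 5, 8, 3, 4, 0, 14, 7, 6, 2, 10, 15, 12, 1, 13, 16, 9] = (0 11 15 16 9 2 8 6 14 13 1 5)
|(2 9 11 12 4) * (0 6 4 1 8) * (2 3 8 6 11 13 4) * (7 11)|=|(0 7 11 12 1 6 2 9 13 4 3 8)|=12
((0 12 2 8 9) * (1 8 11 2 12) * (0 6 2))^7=(12)=[0, 1, 2, 3, 4, 5, 6, 7, 8, 9, 10, 11, 12]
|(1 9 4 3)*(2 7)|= 4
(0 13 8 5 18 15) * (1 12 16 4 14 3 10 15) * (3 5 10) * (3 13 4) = (0 4 14 5 18 1 12 16 3 13 8 10 15) = [4, 12, 2, 13, 14, 18, 6, 7, 10, 9, 15, 11, 16, 8, 5, 0, 3, 17, 1]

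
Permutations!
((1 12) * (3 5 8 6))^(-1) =(1 12)(3 6 8 5) =[0, 12, 2, 6, 4, 3, 8, 7, 5, 9, 10, 11, 1]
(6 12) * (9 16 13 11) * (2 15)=(2 15)(6 12)(9 16 13 11)=[0, 1, 15, 3, 4, 5, 12, 7, 8, 16, 10, 9, 6, 11, 14, 2, 13]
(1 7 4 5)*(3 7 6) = (1 6 3 7 4 5) = [0, 6, 2, 7, 5, 1, 3, 4]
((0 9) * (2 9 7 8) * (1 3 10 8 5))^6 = (0 8 1)(2 3 7)(5 9 10) = [8, 0, 3, 7, 4, 9, 6, 2, 1, 10, 5]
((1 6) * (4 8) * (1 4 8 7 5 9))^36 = [0, 1, 2, 3, 4, 5, 6, 7, 8, 9] = (9)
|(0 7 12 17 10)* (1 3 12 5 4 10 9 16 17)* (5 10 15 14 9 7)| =|(0 5 4 15 14 9 16 17 7 10)(1 3 12)| =30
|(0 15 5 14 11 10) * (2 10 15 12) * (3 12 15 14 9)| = |(0 15 5 9 3 12 2 10)(11 14)| = 8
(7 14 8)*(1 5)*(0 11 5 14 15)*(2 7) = (0 11 5 1 14 8 2 7 15) = [11, 14, 7, 3, 4, 1, 6, 15, 2, 9, 10, 5, 12, 13, 8, 0]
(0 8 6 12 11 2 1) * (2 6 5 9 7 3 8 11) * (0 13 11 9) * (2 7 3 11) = (0 9 3 8 5)(1 13 2)(6 12 7 11) = [9, 13, 1, 8, 4, 0, 12, 11, 5, 3, 10, 6, 7, 2]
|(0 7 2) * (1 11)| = |(0 7 2)(1 11)| = 6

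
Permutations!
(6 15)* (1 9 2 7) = [0, 9, 7, 3, 4, 5, 15, 1, 8, 2, 10, 11, 12, 13, 14, 6] = (1 9 2 7)(6 15)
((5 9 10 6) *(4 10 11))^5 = (4 11 9 5 6 10) = [0, 1, 2, 3, 11, 6, 10, 7, 8, 5, 4, 9]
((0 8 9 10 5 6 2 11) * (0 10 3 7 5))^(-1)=(0 10 11 2 6 5 7 3 9 8)=[10, 1, 6, 9, 4, 7, 5, 3, 0, 8, 11, 2]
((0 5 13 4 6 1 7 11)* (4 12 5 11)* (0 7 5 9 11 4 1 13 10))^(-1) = (0 10 5 1 7 11 9 12 13 6 4) = [10, 7, 2, 3, 0, 1, 4, 11, 8, 12, 5, 9, 13, 6]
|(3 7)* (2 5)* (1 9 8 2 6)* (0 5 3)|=9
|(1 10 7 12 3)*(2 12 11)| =|(1 10 7 11 2 12 3)| =7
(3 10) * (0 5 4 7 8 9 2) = (0 5 4 7 8 9 2)(3 10) = [5, 1, 0, 10, 7, 4, 6, 8, 9, 2, 3]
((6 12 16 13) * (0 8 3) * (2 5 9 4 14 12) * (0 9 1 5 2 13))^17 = [8, 5, 2, 9, 14, 1, 13, 7, 3, 4, 10, 11, 16, 6, 12, 15, 0] = (0 8 3 9 4 14 12 16)(1 5)(6 13)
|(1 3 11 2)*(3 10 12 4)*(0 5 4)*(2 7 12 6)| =|(0 5 4 3 11 7 12)(1 10 6 2)| =28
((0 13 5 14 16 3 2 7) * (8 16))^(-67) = (0 16 13 3 5 2 14 7 8) = [16, 1, 14, 5, 4, 2, 6, 8, 0, 9, 10, 11, 12, 3, 7, 15, 13]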